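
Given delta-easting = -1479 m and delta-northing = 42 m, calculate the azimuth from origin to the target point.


az = atan2(-1479, 42) = -88.4 deg
adjusted to 0-360: 271.6 degrees

271.6 degrees


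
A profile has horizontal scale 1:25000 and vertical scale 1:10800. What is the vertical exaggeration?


VE = horizontal_scale / vertical_scale = 25000 / 10800 ≈ 2.3

2.3x


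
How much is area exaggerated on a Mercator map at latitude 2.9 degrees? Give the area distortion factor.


area_distortion = 1/cos^2(2.9) = 1.003

1.003


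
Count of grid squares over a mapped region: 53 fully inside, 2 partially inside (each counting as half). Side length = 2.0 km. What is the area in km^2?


effective squares = 53 + 2 * 0.5 = 54.0
area = 54.0 * 4.0 = 216.0 km^2

216.0 km^2


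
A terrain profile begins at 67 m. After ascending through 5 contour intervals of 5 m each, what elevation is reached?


elevation = 67 + 5 * 5 = 92 m

92 m


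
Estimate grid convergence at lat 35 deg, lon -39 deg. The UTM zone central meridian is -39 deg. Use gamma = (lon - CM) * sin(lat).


gamma = (-39 - -39) * sin(35) = 0 * 0.573576 = 0.0 degrees

0.0 degrees


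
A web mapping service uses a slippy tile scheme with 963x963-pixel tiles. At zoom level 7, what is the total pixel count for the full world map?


tiles per axis = 2^7 = 128
total tiles = 128^2 = 16384
pixels per axis = 128 * 963 = 123264
total pixels = 123264^2 = 15194013696

15194013696 pixels


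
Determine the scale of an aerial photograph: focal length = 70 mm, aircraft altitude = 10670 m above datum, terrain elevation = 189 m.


scale = f / (H - h) = 70 mm / 10481 m = 70 / 10481000 = 1:149729

1:149729


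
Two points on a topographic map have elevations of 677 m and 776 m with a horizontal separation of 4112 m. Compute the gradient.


gradient = (776 - 677) / 4112 = 99 / 4112 = 0.0241

0.0241


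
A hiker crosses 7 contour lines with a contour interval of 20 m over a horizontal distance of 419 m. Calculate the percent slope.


elevation change = 7 * 20 = 140 m
slope = 140 / 419 * 100 = 33.4%

33.4%


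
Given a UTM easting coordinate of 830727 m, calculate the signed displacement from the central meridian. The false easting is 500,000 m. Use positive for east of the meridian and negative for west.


displacement = 830727 - 500000 = 330727 m

330727 m


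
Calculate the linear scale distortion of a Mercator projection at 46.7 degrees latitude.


SF = 1 / cos(46.7) = 1 / 0.685818 = 1.458

1.458


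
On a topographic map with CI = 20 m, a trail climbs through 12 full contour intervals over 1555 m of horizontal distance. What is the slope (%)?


elevation change = 12 * 20 = 240 m
slope = 240 / 1555 * 100 = 15.4%

15.4%


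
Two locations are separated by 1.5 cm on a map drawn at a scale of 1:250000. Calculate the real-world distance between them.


ground = 1.5 cm * 250000 / 100 = 3750.0 m = 3.75 km

3.75 km


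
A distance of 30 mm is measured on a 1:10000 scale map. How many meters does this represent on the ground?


ground = 30 mm * 10000 / 1000 = 300.0 m

300.0 m


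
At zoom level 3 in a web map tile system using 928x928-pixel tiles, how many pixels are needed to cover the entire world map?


tiles per axis = 2^3 = 8
total tiles = 8^2 = 64
pixels per axis = 8 * 928 = 7424
total pixels = 7424^2 = 55115776

55115776 pixels


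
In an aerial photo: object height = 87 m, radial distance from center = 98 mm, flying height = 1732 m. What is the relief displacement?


d = h * r / H = 87 * 98 / 1732 = 4.92 mm

4.92 mm


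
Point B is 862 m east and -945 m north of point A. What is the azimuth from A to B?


az = atan2(862, -945) = 137.6 deg
adjusted to 0-360: 137.6 degrees

137.6 degrees


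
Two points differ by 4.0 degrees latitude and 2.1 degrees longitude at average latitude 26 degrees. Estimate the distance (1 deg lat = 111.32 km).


dlat_km = 4.0 * 111.32 = 445.28
dlon_km = 2.1 * 111.32 * cos(26) ≈ 210.113
dist = sqrt(445.28^2 + 210.113^2) ≈ 492.4 km

492.4 km


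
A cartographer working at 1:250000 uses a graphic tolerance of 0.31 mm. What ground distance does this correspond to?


ground = 0.31 mm * 250000 / 1000 = 77.5 m

77.5 m


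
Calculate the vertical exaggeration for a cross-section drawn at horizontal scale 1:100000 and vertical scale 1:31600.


VE = horizontal_scale / vertical_scale = 100000 / 31600 ≈ 3.2

3.2x


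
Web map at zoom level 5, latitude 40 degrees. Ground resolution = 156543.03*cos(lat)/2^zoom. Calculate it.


res = 156543.03 * cos(40) / 2^5 = 156543.03 * 0.76604444 / 32 = 3747.47 m/pixel

3747.47 m/pixel


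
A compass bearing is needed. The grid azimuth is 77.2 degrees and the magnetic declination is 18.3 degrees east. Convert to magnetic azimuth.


magnetic azimuth = grid azimuth - declination (east +ve)
mag_az = 77.2 - 18.3 = 58.9 degrees

58.9 degrees


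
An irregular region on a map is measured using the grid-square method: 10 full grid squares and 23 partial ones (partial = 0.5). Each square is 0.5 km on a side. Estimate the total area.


effective squares = 10 + 23 * 0.5 = 21.5
area = 21.5 * 0.25 = 5.375 km^2

5.375 km^2


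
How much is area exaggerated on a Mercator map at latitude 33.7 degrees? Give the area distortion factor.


area_distortion = 1/cos^2(33.7) = 1.445

1.445


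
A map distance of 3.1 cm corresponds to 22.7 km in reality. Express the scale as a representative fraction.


ground = 22.7 km = 2270000 cm; RF denominator = ground / map = 2270000 / 3.1 ≈ 732258; RF = 1:732258

1:732258


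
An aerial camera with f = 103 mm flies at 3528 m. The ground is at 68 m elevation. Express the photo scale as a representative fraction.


scale = f / (H - h) = 103 mm / 3460 m = 103 / 3460000 = 1:33592

1:33592


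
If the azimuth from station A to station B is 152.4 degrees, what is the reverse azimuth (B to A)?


back azimuth = (152.4 + 180) mod 360 = 332.4 degrees

332.4 degrees


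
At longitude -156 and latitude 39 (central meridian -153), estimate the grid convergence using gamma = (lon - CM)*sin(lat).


gamma = (-156 - -153) * sin(39) = -3 * 0.62932 = -1.888 degrees

-1.888 degrees


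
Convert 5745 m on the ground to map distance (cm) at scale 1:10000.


map_cm = 5745 * 100 / 10000 = 57.45 cm

57.45 cm


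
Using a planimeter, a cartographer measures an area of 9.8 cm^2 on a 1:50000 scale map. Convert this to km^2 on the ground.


ground_area = 9.8 * (50000/100)^2 = 2450000.0 m^2 = 2.45 km^2

2.45 km^2


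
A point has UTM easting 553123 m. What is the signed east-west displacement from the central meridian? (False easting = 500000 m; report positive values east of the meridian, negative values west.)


displacement = 553123 - 500000 = 53123 m

53123 m


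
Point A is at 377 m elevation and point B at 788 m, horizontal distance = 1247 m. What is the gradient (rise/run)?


gradient = (788 - 377) / 1247 = 411 / 1247 = 0.3296

0.3296


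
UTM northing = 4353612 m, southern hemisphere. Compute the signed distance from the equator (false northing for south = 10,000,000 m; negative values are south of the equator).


For southern: actual = 4353612 - 10000000 = -5646388 m

-5646388 m


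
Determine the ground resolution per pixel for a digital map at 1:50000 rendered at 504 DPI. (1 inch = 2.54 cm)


pixel_cm = 2.54 / 504 ≈ 0.00504 cm
ground = pixel_cm * 50000 / 100 = 2.54 * 50000 / (504 * 100) = 127000 / 50400 ≈ 2.52 m

2.52 m


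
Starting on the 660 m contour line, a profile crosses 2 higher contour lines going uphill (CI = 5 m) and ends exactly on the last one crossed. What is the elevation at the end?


elevation = 660 + 2 * 5 = 670 m

670 m


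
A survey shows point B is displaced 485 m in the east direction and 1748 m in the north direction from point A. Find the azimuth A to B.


az = atan2(485, 1748) = 15.5 deg
adjusted to 0-360: 15.5 degrees

15.5 degrees


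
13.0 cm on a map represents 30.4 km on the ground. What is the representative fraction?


ground = 30.4 km = 3040000 cm; RF denominator = ground / map = 3040000 / 13.0 ≈ 233846; RF = 1:233846

1:233846


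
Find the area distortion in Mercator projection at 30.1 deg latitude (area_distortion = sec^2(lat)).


area_distortion = 1/cos^2(30.1) = 1.336

1.336


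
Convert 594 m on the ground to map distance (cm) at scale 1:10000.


map_cm = 594 * 100 / 10000 = 5.94 cm

5.94 cm


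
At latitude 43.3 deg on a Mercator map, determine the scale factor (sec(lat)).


SF = 1 / cos(43.3) = 1 / 0.727773 = 1.374

1.374


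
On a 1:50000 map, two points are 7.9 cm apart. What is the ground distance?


ground = 7.9 cm * 50000 / 100 = 3950.0 m = 3.95 km

3.95 km


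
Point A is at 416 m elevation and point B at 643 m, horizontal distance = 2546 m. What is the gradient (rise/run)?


gradient = (643 - 416) / 2546 = 227 / 2546 = 0.0892

0.0892


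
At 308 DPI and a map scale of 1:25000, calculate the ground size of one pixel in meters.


pixel_cm = 2.54 / 308 ≈ 0.008247 cm
ground = pixel_cm * 25000 / 100 = 2.54 * 25000 / (308 * 100) = 63500 / 30800 ≈ 2.06 m

2.06 m


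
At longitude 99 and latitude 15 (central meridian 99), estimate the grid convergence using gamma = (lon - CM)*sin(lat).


gamma = (99 - 99) * sin(15) = 0 * 0.258819 = 0.0 degrees

0.0 degrees


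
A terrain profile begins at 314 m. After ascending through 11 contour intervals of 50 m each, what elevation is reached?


elevation = 314 + 11 * 50 = 864 m

864 m


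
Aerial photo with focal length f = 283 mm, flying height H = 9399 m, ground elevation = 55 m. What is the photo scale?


scale = f / (H - h) = 283 mm / 9344 m = 283 / 9344000 = 1:33018

1:33018


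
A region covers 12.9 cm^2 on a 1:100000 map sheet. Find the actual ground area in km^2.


ground_area = 12.9 * (100000/100)^2 = 12900000.0 m^2 = 12.9 km^2

12.9 km^2


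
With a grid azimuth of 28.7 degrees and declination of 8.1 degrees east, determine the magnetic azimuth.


magnetic azimuth = grid azimuth - declination (east +ve)
mag_az = 28.7 - 8.1 = 20.6 degrees

20.6 degrees


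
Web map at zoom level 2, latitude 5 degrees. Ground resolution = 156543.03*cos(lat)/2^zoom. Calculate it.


res = 156543.03 * cos(5) / 2^2 = 156543.03 * 0.9961947 / 4 = 38986.83 m/pixel

38986.83 m/pixel


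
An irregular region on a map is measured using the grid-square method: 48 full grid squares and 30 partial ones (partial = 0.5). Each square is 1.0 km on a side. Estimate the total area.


effective squares = 48 + 30 * 0.5 = 63.0
area = 63.0 * 1.0 = 63.0 km^2

63.0 km^2


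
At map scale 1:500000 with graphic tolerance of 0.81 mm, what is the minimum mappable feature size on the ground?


ground = 0.81 mm * 500000 / 1000 = 405.0 m

405.0 m


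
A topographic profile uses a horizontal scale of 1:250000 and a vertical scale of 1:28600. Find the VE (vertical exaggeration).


VE = horizontal_scale / vertical_scale = 250000 / 28600 ≈ 8.7

8.7x


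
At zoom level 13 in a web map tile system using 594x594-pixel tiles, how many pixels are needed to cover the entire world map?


tiles per axis = 2^13 = 8192
total tiles = 8192^2 = 67108864
pixels per axis = 8192 * 594 = 4866048
total pixels = 4866048^2 = 23678423138304

23678423138304 pixels


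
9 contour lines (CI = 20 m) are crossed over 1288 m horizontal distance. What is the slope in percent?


elevation change = 9 * 20 = 180 m
slope = 180 / 1288 * 100 = 14.0%

14.0%


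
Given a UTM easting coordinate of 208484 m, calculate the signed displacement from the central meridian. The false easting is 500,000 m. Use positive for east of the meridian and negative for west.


displacement = 208484 - 500000 = -291516 m

-291516 m


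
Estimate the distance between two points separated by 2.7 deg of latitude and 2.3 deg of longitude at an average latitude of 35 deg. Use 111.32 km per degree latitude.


dlat_km = 2.7 * 111.32 = 300.564
dlon_km = 2.3 * 111.32 * cos(35) ≈ 209.732
dist = sqrt(300.564^2 + 209.732^2) ≈ 366.5 km

366.5 km


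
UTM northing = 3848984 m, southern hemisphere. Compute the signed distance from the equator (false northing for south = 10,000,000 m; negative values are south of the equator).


For southern: actual = 3848984 - 10000000 = -6151016 m

-6151016 m


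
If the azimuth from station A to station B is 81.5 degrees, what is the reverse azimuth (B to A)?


back azimuth = (81.5 + 180) mod 360 = 261.5 degrees

261.5 degrees


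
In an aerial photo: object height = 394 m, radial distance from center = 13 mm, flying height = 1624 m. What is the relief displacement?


d = h * r / H = 394 * 13 / 1624 = 3.15 mm

3.15 mm


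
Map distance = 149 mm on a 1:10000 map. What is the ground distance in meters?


ground = 149 mm * 10000 / 1000 = 1490.0 m

1490.0 m


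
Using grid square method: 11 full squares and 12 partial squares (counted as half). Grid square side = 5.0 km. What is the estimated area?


effective squares = 11 + 12 * 0.5 = 17.0
area = 17.0 * 25.0 = 425.0 km^2

425.0 km^2


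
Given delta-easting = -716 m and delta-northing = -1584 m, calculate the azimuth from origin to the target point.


az = atan2(-716, -1584) = -155.7 deg
adjusted to 0-360: 204.3 degrees

204.3 degrees


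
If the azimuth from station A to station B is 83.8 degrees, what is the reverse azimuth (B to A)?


back azimuth = (83.8 + 180) mod 360 = 263.8 degrees

263.8 degrees


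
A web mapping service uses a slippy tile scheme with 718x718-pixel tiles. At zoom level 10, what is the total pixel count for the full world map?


tiles per axis = 2^10 = 1024
total tiles = 1024^2 = 1048576
pixels per axis = 1024 * 718 = 735232
total pixels = 735232^2 = 540566093824

540566093824 pixels


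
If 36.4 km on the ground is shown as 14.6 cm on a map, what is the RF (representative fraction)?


ground = 36.4 km = 3640000 cm; RF denominator = ground / map = 3640000 / 14.6 ≈ 249315; RF = 1:249315

1:249315


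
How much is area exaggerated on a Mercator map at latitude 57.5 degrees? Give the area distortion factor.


area_distortion = 1/cos^2(57.5) = 3.464

3.464


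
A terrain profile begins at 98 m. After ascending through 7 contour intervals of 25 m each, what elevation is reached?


elevation = 98 + 7 * 25 = 273 m

273 m


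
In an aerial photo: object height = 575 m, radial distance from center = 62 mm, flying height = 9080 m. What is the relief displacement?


d = h * r / H = 575 * 62 / 9080 = 3.93 mm

3.93 mm


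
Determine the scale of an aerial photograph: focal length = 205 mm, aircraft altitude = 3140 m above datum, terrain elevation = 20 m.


scale = f / (H - h) = 205 mm / 3120 m = 205 / 3120000 = 1:15220

1:15220


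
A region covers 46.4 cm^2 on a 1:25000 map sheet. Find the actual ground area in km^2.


ground_area = 46.4 * (25000/100)^2 = 2900000.0 m^2 = 2.9 km^2

2.9 km^2


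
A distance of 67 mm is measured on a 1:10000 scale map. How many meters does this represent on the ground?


ground = 67 mm * 10000 / 1000 = 670.0 m

670.0 m


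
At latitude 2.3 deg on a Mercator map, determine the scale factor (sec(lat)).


SF = 1 / cos(2.3) = 1 / 0.999194 = 1.001

1.001


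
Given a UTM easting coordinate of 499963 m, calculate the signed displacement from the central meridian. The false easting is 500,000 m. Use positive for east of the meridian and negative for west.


displacement = 499963 - 500000 = -37 m

-37 m


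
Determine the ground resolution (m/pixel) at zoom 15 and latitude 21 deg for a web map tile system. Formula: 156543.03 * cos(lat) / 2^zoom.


res = 156543.03 * cos(21) / 2^15 = 156543.03 * 0.93358043 / 32768 = 4.46 m/pixel

4.46 m/pixel


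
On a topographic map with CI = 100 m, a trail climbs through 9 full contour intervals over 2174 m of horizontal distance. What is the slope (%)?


elevation change = 9 * 100 = 900 m
slope = 900 / 2174 * 100 = 41.4%

41.4%


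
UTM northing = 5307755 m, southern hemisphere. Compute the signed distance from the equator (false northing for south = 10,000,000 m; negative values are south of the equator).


For southern: actual = 5307755 - 10000000 = -4692245 m

-4692245 m


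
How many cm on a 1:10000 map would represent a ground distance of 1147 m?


map_cm = 1147 * 100 / 10000 = 11.47 cm

11.47 cm


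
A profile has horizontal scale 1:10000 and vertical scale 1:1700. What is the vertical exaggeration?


VE = horizontal_scale / vertical_scale = 10000 / 1700 ≈ 5.9

5.9x


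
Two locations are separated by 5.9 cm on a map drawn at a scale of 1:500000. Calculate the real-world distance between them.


ground = 5.9 cm * 500000 / 100 = 29500.0 m = 29.5 km

29.5 km


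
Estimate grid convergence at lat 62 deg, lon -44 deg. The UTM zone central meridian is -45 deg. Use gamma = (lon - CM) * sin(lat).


gamma = (-44 - -45) * sin(62) = 1 * 0.882948 = 0.883 degrees

0.883 degrees


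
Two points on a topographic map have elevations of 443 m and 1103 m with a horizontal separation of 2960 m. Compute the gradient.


gradient = (1103 - 443) / 2960 = 660 / 2960 = 0.223

0.223


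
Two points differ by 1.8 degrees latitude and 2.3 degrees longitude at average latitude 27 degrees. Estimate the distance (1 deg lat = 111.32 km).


dlat_km = 1.8 * 111.32 = 200.376
dlon_km = 2.3 * 111.32 * cos(27) ≈ 228.13
dist = sqrt(200.376^2 + 228.13^2) ≈ 303.6 km

303.6 km


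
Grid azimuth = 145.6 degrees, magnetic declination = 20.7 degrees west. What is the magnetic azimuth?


magnetic azimuth = grid azimuth - declination (east +ve)
mag_az = 145.6 - -20.7 = 166.3 degrees

166.3 degrees


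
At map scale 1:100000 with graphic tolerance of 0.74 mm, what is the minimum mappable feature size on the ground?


ground = 0.74 mm * 100000 / 1000 = 74.0 m

74.0 m


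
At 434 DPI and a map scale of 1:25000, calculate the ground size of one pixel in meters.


pixel_cm = 2.54 / 434 ≈ 0.005853 cm
ground = pixel_cm * 25000 / 100 = 2.54 * 25000 / (434 * 100) = 63500 / 43400 ≈ 1.46 m

1.46 m


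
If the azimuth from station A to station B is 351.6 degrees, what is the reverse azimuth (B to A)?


back azimuth = (351.6 + 180) mod 360 = 171.6 degrees

171.6 degrees


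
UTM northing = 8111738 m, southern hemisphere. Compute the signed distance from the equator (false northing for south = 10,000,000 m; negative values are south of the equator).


For southern: actual = 8111738 - 10000000 = -1888262 m

-1888262 m


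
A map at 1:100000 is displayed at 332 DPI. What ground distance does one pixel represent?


pixel_cm = 2.54 / 332 ≈ 0.007651 cm
ground = pixel_cm * 100000 / 100 = 2.54 * 100000 / (332 * 100) = 254000 / 33200 ≈ 7.65 m

7.65 m


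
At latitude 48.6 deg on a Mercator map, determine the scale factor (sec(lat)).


SF = 1 / cos(48.6) = 1 / 0.661312 = 1.512

1.512


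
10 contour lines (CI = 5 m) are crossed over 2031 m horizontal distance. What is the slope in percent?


elevation change = 10 * 5 = 50 m
slope = 50 / 2031 * 100 = 2.5%

2.5%


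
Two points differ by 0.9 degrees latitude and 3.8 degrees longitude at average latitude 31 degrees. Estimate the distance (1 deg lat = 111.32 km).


dlat_km = 0.9 * 111.32 = 100.188
dlon_km = 3.8 * 111.32 * cos(31) ≈ 362.595
dist = sqrt(100.188^2 + 362.595^2) ≈ 376.2 km

376.2 km


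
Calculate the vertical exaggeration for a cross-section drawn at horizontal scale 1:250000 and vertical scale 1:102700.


VE = horizontal_scale / vertical_scale = 250000 / 102700 ≈ 2.4

2.4x


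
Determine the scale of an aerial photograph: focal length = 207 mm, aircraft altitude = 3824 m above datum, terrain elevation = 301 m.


scale = f / (H - h) = 207 mm / 3523 m = 207 / 3523000 = 1:17019

1:17019


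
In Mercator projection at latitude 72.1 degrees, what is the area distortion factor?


area_distortion = 1/cos^2(72.1) = 10.586

10.586


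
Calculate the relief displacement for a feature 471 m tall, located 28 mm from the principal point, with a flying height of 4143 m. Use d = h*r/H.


d = h * r / H = 471 * 28 / 4143 = 3.18 mm

3.18 mm


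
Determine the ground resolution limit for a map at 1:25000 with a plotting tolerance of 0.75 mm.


ground = 0.75 mm * 25000 / 1000 = 18.75 m

18.75 m


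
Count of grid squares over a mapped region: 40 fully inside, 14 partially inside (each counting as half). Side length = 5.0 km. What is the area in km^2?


effective squares = 40 + 14 * 0.5 = 47.0
area = 47.0 * 25.0 = 1175.0 km^2

1175.0 km^2


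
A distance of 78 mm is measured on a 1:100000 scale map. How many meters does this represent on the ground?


ground = 78 mm * 100000 / 1000 = 7800.0 m

7800.0 m


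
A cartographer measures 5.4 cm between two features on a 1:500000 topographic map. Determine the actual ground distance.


ground = 5.4 cm * 500000 / 100 = 27000.0 m = 27.0 km

27.0 km


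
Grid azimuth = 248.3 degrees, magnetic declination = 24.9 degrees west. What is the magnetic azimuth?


magnetic azimuth = grid azimuth - declination (east +ve)
mag_az = 248.3 - -24.9 = 273.2 degrees

273.2 degrees


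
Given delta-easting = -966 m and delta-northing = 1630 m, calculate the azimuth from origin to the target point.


az = atan2(-966, 1630) = -30.7 deg
adjusted to 0-360: 329.3 degrees

329.3 degrees


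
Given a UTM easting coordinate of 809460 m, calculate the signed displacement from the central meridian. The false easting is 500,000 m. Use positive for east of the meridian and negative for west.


displacement = 809460 - 500000 = 309460 m

309460 m


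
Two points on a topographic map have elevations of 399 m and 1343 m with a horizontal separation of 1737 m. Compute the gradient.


gradient = (1343 - 399) / 1737 = 944 / 1737 = 0.5435

0.5435


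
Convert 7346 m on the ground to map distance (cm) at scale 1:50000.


map_cm = 7346 * 100 / 50000 = 14.692 cm ≈ 14.69 cm

14.69 cm


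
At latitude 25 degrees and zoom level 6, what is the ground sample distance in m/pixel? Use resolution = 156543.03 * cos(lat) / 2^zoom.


res = 156543.03 * cos(25) / 2^6 = 156543.03 * 0.90630779 / 64 = 2216.82 m/pixel

2216.82 m/pixel


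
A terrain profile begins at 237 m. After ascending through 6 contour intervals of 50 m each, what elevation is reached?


elevation = 237 + 6 * 50 = 537 m

537 m


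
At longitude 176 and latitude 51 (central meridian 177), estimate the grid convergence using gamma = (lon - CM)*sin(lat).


gamma = (176 - 177) * sin(51) = -1 * 0.777146 = -0.777 degrees

-0.777 degrees


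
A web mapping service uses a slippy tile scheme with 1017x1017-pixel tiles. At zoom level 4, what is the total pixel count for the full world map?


tiles per axis = 2^4 = 16
total tiles = 16^2 = 256
pixels per axis = 16 * 1017 = 16272
total pixels = 16272^2 = 264777984

264777984 pixels


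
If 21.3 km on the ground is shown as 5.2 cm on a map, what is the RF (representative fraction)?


ground = 21.3 km = 2130000 cm; RF denominator = ground / map = 2130000 / 5.2 ≈ 409615; RF = 1:409615

1:409615


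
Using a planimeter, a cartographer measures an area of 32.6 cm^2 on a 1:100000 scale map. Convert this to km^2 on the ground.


ground_area = 32.6 * (100000/100)^2 = 32600000.0 m^2 = 32.6 km^2

32.6 km^2


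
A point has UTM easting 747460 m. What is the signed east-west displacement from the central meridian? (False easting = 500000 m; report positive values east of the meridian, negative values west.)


displacement = 747460 - 500000 = 247460 m

247460 m


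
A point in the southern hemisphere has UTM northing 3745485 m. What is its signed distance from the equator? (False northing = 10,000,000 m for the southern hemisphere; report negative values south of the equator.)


For southern: actual = 3745485 - 10000000 = -6254515 m

-6254515 m


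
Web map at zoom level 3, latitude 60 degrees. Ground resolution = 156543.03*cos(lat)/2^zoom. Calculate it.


res = 156543.03 * cos(60) / 2^3 = 156543.03 * 0.5 / 8 = 9783.94 m/pixel

9783.94 m/pixel


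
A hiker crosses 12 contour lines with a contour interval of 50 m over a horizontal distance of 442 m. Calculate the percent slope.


elevation change = 12 * 50 = 600 m
slope = 600 / 442 * 100 = 135.7%

135.7%


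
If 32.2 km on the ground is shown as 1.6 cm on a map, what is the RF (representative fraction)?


ground = 32.2 km = 3220000 cm; RF denominator = ground / map = 3220000 / 1.6 = 2012500; RF = 1:2012500

1:2012500


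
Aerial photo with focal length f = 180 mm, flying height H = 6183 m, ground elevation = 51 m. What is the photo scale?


scale = f / (H - h) = 180 mm / 6132 m = 180 / 6132000 = 1:34067

1:34067


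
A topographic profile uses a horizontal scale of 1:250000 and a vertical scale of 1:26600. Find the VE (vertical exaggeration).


VE = horizontal_scale / vertical_scale = 250000 / 26600 ≈ 9.4

9.4x


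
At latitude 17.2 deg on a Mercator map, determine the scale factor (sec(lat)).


SF = 1 / cos(17.2) = 1 / 0.955278 = 1.047

1.047


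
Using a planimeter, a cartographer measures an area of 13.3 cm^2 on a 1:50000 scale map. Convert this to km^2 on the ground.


ground_area = 13.3 * (50000/100)^2 = 3325000.0 m^2 = 3.325 km^2

3.325 km^2


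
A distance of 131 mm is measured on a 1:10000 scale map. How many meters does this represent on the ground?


ground = 131 mm * 10000 / 1000 = 1310.0 m

1310.0 m


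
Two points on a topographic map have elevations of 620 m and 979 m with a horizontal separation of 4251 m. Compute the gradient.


gradient = (979 - 620) / 4251 = 359 / 4251 = 0.0845

0.0845


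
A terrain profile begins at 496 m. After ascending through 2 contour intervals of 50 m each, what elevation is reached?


elevation = 496 + 2 * 50 = 596 m

596 m


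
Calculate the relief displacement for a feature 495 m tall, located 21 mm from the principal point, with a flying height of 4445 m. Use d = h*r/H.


d = h * r / H = 495 * 21 / 4445 = 2.34 mm

2.34 mm


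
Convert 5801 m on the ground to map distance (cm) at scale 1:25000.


map_cm = 5801 * 100 / 25000 = 23.204 cm ≈ 23.2 cm

23.2 cm


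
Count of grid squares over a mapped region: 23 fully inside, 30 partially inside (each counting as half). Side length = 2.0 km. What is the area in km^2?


effective squares = 23 + 30 * 0.5 = 38.0
area = 38.0 * 4.0 = 152.0 km^2

152.0 km^2


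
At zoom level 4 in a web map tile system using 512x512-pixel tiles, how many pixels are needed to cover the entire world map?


tiles per axis = 2^4 = 16
total tiles = 16^2 = 256
pixels per axis = 16 * 512 = 8192
total pixels = 8192^2 = 67108864

67108864 pixels


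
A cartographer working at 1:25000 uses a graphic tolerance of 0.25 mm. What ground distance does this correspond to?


ground = 0.25 mm * 25000 / 1000 = 6.25 m

6.25 m


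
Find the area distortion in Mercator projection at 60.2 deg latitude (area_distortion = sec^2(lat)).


area_distortion = 1/cos^2(60.2) = 4.049

4.049


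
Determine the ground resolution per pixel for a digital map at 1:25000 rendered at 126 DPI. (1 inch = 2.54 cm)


pixel_cm = 2.54 / 126 ≈ 0.020159 cm
ground = pixel_cm * 25000 / 100 = 2.54 * 25000 / (126 * 100) = 63500 / 12600 ≈ 5.04 m

5.04 m


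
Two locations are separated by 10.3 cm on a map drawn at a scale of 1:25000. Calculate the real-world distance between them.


ground = 10.3 cm * 25000 / 100 = 2575.0 m = 2.575 km

2.575 km


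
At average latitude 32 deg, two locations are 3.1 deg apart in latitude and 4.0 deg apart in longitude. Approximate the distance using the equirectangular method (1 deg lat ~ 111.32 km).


dlat_km = 3.1 * 111.32 = 345.092
dlon_km = 4.0 * 111.32 * cos(32) ≈ 377.619
dist = sqrt(345.092^2 + 377.619^2) ≈ 511.6 km

511.6 km


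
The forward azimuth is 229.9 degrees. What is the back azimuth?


back azimuth = (229.9 + 180) mod 360 = 49.9 degrees

49.9 degrees


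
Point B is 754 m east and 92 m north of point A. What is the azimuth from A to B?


az = atan2(754, 92) = 83.0 deg
adjusted to 0-360: 83.0 degrees

83.0 degrees


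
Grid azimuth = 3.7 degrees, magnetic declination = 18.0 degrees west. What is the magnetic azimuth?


magnetic azimuth = grid azimuth - declination (east +ve)
mag_az = 3.7 - -18.0 = 21.7 degrees

21.7 degrees


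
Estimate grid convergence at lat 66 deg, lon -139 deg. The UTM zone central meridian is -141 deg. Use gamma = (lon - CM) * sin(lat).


gamma = (-139 - -141) * sin(66) = 2 * 0.913545 = 1.827 degrees

1.827 degrees


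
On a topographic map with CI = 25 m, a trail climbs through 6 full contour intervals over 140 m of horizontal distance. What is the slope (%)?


elevation change = 6 * 25 = 150 m
slope = 150 / 140 * 100 = 107.1%

107.1%


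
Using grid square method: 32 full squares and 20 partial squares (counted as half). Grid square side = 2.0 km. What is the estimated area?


effective squares = 32 + 20 * 0.5 = 42.0
area = 42.0 * 4.0 = 168.0 km^2

168.0 km^2


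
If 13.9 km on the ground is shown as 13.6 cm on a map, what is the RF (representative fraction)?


ground = 13.9 km = 1390000 cm; RF denominator = ground / map = 1390000 / 13.6 ≈ 102206; RF = 1:102206

1:102206


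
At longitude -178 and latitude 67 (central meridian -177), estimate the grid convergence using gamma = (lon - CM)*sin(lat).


gamma = (-178 - -177) * sin(67) = -1 * 0.920505 = -0.921 degrees

-0.921 degrees


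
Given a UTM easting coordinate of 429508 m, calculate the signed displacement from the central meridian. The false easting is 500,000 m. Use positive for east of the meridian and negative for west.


displacement = 429508 - 500000 = -70492 m

-70492 m


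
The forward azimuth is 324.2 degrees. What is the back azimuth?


back azimuth = (324.2 + 180) mod 360 = 144.2 degrees

144.2 degrees


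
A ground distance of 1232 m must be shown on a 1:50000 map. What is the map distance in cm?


map_cm = 1232 * 100 / 50000 = 2.464 cm ≈ 2.46 cm

2.46 cm


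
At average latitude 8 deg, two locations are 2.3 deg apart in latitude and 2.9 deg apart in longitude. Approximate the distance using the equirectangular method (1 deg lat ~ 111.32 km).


dlat_km = 2.3 * 111.32 = 256.036
dlon_km = 2.9 * 111.32 * cos(8) ≈ 319.686
dist = sqrt(256.036^2 + 319.686^2) ≈ 409.6 km

409.6 km


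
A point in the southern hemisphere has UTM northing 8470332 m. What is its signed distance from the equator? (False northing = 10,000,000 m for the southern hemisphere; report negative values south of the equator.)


For southern: actual = 8470332 - 10000000 = -1529668 m

-1529668 m


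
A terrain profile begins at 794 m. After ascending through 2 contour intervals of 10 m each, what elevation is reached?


elevation = 794 + 2 * 10 = 814 m

814 m


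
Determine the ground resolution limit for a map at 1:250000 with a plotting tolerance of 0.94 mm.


ground = 0.94 mm * 250000 / 1000 = 235.0 m

235.0 m


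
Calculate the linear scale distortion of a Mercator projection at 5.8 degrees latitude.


SF = 1 / cos(5.8) = 1 / 0.994881 = 1.005

1.005


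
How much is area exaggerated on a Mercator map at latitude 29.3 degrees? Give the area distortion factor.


area_distortion = 1/cos^2(29.3) = 1.315

1.315


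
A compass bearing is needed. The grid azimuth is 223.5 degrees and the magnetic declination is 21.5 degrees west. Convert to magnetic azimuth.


magnetic azimuth = grid azimuth - declination (east +ve)
mag_az = 223.5 - -21.5 = 245.0 degrees

245.0 degrees


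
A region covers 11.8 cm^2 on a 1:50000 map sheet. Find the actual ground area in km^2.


ground_area = 11.8 * (50000/100)^2 = 2950000.0 m^2 = 2.95 km^2

2.95 km^2


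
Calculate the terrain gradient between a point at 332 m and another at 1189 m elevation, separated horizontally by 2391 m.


gradient = (1189 - 332) / 2391 = 857 / 2391 = 0.3584

0.3584


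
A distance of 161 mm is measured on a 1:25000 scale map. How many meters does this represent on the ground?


ground = 161 mm * 25000 / 1000 = 4025.0 m

4025.0 m


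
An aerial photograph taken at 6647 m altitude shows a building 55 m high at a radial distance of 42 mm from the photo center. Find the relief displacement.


d = h * r / H = 55 * 42 / 6647 = 0.35 mm

0.35 mm


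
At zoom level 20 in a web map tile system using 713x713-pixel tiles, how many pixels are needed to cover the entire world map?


tiles per axis = 2^20 = 1048576
total tiles = 1048576^2 = 1099511627776
pixels per axis = 1048576 * 713 = 747634688
total pixels = 747634688^2 = 558957626700857344

558957626700857344 pixels


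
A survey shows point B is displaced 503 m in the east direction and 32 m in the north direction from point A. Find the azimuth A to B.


az = atan2(503, 32) = 86.4 deg
adjusted to 0-360: 86.4 degrees

86.4 degrees


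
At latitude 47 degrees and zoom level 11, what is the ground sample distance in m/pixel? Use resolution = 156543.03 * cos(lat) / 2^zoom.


res = 156543.03 * cos(47) / 2^11 = 156543.03 * 0.68199836 / 2048 = 52.13 m/pixel

52.13 m/pixel


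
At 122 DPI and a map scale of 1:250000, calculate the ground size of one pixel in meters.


pixel_cm = 2.54 / 122 ≈ 0.02082 cm
ground = pixel_cm * 250000 / 100 = 2.54 * 250000 / (122 * 100) = 635000 / 12200 ≈ 52.05 m

52.05 m


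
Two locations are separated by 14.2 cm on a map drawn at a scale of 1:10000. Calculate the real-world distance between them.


ground = 14.2 cm * 10000 / 100 = 1420.0 m = 1.42 km

1.42 km


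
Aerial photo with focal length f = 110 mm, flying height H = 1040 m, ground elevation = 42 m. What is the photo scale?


scale = f / (H - h) = 110 mm / 998 m = 110 / 998000 = 1:9073

1:9073


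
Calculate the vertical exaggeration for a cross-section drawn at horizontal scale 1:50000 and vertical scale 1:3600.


VE = horizontal_scale / vertical_scale = 50000 / 3600 ≈ 13.9

13.9x


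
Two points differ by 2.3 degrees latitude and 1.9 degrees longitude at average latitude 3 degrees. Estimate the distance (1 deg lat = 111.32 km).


dlat_km = 2.3 * 111.32 = 256.036
dlon_km = 1.9 * 111.32 * cos(3) ≈ 211.218
dist = sqrt(256.036^2 + 211.218^2) ≈ 331.9 km

331.9 km


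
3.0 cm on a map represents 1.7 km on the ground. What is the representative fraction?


ground = 1.7 km = 170000 cm; RF denominator = ground / map = 170000 / 3.0 ≈ 56667; RF = 1:56667

1:56667


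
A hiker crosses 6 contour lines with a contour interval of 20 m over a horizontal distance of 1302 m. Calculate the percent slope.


elevation change = 6 * 20 = 120 m
slope = 120 / 1302 * 100 = 9.2%

9.2%


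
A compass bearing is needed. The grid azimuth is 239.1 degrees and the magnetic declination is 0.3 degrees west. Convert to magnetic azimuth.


magnetic azimuth = grid azimuth - declination (east +ve)
mag_az = 239.1 - -0.3 = 239.4 degrees

239.4 degrees


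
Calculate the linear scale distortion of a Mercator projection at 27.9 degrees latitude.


SF = 1 / cos(27.9) = 1 / 0.883766 = 1.132

1.132


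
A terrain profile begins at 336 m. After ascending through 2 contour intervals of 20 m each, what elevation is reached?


elevation = 336 + 2 * 20 = 376 m

376 m


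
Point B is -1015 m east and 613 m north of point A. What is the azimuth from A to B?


az = atan2(-1015, 613) = -58.9 deg
adjusted to 0-360: 301.1 degrees

301.1 degrees


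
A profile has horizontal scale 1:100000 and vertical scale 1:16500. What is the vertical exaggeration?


VE = horizontal_scale / vertical_scale = 100000 / 16500 ≈ 6.1

6.1x


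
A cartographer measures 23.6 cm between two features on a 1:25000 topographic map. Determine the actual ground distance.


ground = 23.6 cm * 25000 / 100 = 5900.0 m = 5.9 km

5.9 km


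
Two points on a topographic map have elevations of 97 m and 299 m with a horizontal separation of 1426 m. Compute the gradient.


gradient = (299 - 97) / 1426 = 202 / 1426 = 0.1417

0.1417


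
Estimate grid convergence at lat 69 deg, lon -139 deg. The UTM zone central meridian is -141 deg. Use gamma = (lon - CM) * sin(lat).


gamma = (-139 - -141) * sin(69) = 2 * 0.93358 = 1.867 degrees

1.867 degrees


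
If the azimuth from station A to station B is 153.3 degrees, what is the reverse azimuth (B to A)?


back azimuth = (153.3 + 180) mod 360 = 333.3 degrees

333.3 degrees


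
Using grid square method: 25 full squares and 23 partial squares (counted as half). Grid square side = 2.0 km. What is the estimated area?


effective squares = 25 + 23 * 0.5 = 36.5
area = 36.5 * 4.0 = 146.0 km^2

146.0 km^2


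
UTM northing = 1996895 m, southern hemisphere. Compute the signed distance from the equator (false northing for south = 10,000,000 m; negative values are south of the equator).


For southern: actual = 1996895 - 10000000 = -8003105 m

-8003105 m


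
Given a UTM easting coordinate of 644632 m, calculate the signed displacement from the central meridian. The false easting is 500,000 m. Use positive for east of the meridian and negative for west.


displacement = 644632 - 500000 = 144632 m

144632 m


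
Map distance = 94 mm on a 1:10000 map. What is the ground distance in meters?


ground = 94 mm * 10000 / 1000 = 940.0 m

940.0 m


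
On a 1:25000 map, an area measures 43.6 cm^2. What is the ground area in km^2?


ground_area = 43.6 * (25000/100)^2 = 2725000.0 m^2 = 2.725 km^2

2.725 km^2


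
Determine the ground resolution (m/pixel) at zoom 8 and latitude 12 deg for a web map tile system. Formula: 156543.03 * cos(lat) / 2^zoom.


res = 156543.03 * cos(12) / 2^8 = 156543.03 * 0.9781476 / 256 = 598.13 m/pixel

598.13 m/pixel


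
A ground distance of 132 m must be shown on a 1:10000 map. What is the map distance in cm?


map_cm = 132 * 100 / 10000 = 1.32 cm

1.32 cm


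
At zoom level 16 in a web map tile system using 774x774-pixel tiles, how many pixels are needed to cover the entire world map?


tiles per axis = 2^16 = 65536
total tiles = 65536^2 = 4294967296
pixels per axis = 65536 * 774 = 50724864
total pixels = 50724864^2 = 2573011827818496

2573011827818496 pixels


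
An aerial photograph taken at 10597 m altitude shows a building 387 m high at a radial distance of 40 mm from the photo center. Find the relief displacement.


d = h * r / H = 387 * 40 / 10597 = 1.46 mm

1.46 mm


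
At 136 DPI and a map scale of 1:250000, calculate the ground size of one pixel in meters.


pixel_cm = 2.54 / 136 ≈ 0.018676 cm
ground = pixel_cm * 250000 / 100 = 2.54 * 250000 / (136 * 100) = 635000 / 13600 ≈ 46.69 m

46.69 m


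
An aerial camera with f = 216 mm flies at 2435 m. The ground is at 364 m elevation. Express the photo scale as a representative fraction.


scale = f / (H - h) = 216 mm / 2071 m = 216 / 2071000 = 1:9588

1:9588


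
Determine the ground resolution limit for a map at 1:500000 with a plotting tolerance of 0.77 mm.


ground = 0.77 mm * 500000 / 1000 = 385.0 m

385.0 m


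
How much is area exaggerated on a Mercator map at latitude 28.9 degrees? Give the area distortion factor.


area_distortion = 1/cos^2(28.9) = 1.305

1.305


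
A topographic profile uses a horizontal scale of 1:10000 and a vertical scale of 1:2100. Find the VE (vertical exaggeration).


VE = horizontal_scale / vertical_scale = 10000 / 2100 ≈ 4.8

4.8x
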